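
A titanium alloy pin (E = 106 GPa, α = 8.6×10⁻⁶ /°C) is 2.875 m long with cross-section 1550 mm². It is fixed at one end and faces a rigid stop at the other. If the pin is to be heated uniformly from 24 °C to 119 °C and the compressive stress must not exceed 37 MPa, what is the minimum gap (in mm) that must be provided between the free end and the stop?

g ≈ 1.35 mm

With no wall the pin would lengthen by αΔT L = 8.6×10⁻⁶ × 95 × 2875 = 2.349 mm.
A stress of 37 MPa corresponds to the wall pushing the pin back by σL/E = 37×2875/(106×10³) = 1.004 mm.
So the gap has to take up the difference, g_min = δ_free − σL/E = 2.349 − 1.004 = 1.345 mm.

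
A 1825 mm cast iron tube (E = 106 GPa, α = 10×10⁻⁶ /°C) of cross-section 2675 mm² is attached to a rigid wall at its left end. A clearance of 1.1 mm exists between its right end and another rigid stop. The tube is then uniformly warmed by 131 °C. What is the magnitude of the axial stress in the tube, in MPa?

σ ≈ 75 MPa (compressive)

Unrestrained expansion: δ_free = αΔT L = 10×10⁻⁶ × 131 × 1825 = 2.391 mm.
The gap closes (δ_free > 1.1 mm) and the wall then resists a further 2.391 − 1.1 = 1.291 mm of expansion.
That suppressed elongation corresponds to σ = E·Δ/L = 106×10³ × 1.291/1825 = 74.97 MPa.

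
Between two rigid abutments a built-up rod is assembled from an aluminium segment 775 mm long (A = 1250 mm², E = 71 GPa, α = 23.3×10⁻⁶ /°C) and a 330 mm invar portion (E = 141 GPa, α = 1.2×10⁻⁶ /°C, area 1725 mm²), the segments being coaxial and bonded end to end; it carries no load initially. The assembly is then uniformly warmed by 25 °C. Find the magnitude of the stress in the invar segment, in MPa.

σ ≈ 26.5 MPa (compressive)

With the walls removed the bar would change length by δ_free = Σ αᵢΔT Lᵢ = 23.3×10⁻⁶×25×775 + 1.2×10⁻⁶×25×330 = 0.4613 mm.
The rigid supports impose zero overall length change; the single axial force P common to all segments must satisfy P Σ Lᵢ/(AᵢEᵢ) = δ_free.
The series flexibility is Σ Lᵢ/(AᵢEᵢ) = 775/(1250×71×10³) + 330/(1725×141×10³) = 1.009×10⁻⁵ mm/N.
P = 0.4613 / 1.009×10⁻⁵ = 45730 N = 45.73 kN, compressive.
σ_{invar} = P / A = 45730 / 1725 = 26.51 MPa.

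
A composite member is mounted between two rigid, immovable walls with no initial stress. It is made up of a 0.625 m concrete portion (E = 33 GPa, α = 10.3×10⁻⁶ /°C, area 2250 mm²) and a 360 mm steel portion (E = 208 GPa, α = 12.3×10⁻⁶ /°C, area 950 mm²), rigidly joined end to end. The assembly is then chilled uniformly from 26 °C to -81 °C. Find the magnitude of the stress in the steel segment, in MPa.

Free thermal contraction of the whole bar: Σ αᵢΔT Lᵢ = 10.3×10⁻⁶×107×625 + 12.3×10⁻⁶×107×360 = 1.163 mm.
Since the ends are fixed, an axial force P builds up, equal in every segment, with P · Σ Lᵢ/(AᵢEᵢ) = δ_free.
Σ Lᵢ/(AᵢEᵢ) = 625/(2250×33×10³) + 360/(950×208×10³) = 1.024×10⁻⁵ mm/N.
P = 1.163 / 1.024×10⁻⁵ = 113500 N = 113.5 kN, tensile.
σ_{steel} = P / A = 113500 / 950 = 119.5 MPa.

σ ≈ 120 MPa (tensile)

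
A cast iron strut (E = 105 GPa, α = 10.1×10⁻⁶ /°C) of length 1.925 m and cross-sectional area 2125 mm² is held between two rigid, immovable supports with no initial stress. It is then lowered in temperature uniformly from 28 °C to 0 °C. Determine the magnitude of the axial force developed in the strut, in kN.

The ends cannot move, so σ = EαΔT = 105×10³ × 10.1×10⁻⁶ × 28 = 29.69 MPa.
P = AEαΔT = 2125 × 105×10³ × 10.1×10⁻⁶ × 28 = 63.1 kN (tensile).

P ≈ 63.1 kN (tensile)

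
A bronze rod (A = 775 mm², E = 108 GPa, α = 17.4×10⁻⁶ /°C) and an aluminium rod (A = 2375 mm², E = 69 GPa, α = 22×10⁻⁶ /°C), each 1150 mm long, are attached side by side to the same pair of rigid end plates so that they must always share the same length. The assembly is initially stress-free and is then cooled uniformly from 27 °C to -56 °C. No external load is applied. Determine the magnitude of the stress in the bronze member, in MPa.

Equilibrium of a rigid end plate with no external load gives equal and opposite internal forces ±P in the two members. Since α_{aluminium} > α_{bronze}, cooling drives the aluminium into tension and the bronze into compression.
Equating the net (thermal + elastic) strains gives |α₁ − α₂|·ΔT = P·[1/(A₁E₁) + 1/(A₂E₂)].
|α₁ − α₂|·ΔT = 4.6×10⁻⁶ × 83 = 0.0003818.
1/(A₁E₁) + 1/(A₂E₂) = 1/(775×108×10³) + 1/(2375×69×10³) = 1.805×10⁻⁸ N⁻¹.
So P = 0.0003818 / 1.805×10⁻⁸ = 21.15 kN.
σ_{bronze} = P/A₁ = 21150/775 = 27.29 MPa, compressive.

σ ≈ 27.3 MPa (compressive)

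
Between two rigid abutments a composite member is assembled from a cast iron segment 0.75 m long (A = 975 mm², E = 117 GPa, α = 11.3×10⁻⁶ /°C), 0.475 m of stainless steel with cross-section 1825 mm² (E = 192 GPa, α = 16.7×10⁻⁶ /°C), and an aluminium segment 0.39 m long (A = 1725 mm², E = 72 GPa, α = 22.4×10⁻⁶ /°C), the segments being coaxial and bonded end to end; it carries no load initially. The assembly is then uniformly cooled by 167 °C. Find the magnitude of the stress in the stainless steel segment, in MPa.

σ ≈ 208 MPa (tensile)

With the walls removed the bar would change length by δ_free = Σ αᵢΔT Lᵢ = 11.3×10⁻⁶×167×750 + 16.7×10⁻⁶×167×475 + 22.4×10⁻⁶×167×390 = 4.199 mm.
The walls prevent any net length change, so an axial force P (same in every segment) develops. Compatibility: P · Σ Lᵢ/(AᵢEᵢ) = δ_free.
The series flexibility is Σ Lᵢ/(AᵢEᵢ) = 750/(975×117×10³) + 475/(1825×192×10³) + 390/(1725×72×10³) = 1.107×10⁻⁵ mm/N.
P = 4.199 / 1.107×10⁻⁵ = 379300 N = 379.3 kN, tensile.
σ_{stainless steel} = P / A = 379300 / 1825 = 207.8 MPa.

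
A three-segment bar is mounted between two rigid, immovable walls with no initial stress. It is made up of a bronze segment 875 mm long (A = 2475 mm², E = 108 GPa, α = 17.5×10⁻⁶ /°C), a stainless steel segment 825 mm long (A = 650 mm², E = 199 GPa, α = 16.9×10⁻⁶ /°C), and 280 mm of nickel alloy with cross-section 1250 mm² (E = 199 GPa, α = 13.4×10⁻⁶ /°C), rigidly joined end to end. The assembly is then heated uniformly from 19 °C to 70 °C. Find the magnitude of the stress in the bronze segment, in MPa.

σ ≈ 63.1 MPa (compressive)

If the supports were absent, the total length change would be Σ αᵢΔT Lᵢ = 17.5×10⁻⁶×51×875 + 16.9×10⁻⁶×51×825 + 13.4×10⁻⁶×51×280 = 1.683 mm.
Since the ends are fixed, an axial force P builds up, equal in every segment, with P · Σ Lᵢ/(AᵢEᵢ) = δ_free.
Σ Lᵢ/(AᵢEᵢ) = 875/(2475×108×10³) + 825/(650×199×10³) + 280/(1250×199×10³) = 1.078×10⁻⁵ mm/N.
Hence P = δ_free / Σ(L/AE) = 1.683/1.078×10⁻⁵ = 156.2 kN (compressive).
σ_{bronze} = P / A = 156200 / 2475 = 63.11 MPa.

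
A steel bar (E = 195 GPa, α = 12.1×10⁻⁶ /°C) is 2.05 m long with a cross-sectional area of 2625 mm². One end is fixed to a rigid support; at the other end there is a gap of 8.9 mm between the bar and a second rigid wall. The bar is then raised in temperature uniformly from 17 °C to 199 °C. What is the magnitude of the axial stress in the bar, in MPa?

σ ≈ 0 MPa

Free thermal elongation = αΔT L = 12.1×10⁻⁶ × 182 × 2050 = 4.515 mm.
Since δ_free = 4.51 mm is less than the 8.9 mm gap, the bar never touches the wall. No axial force develops.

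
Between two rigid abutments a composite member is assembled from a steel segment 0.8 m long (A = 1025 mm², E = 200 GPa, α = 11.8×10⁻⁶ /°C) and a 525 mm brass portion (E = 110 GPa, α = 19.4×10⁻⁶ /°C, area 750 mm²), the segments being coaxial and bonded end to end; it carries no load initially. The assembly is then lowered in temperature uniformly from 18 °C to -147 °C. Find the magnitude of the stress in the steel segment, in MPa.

σ ≈ 308 MPa (tensile)

With the walls removed the bar would change length by δ_free = Σ αᵢΔT Lᵢ = 11.8×10⁻⁶×165×800 + 19.4×10⁻⁶×165×525 = 3.238 mm.
Since the ends are fixed, an axial force P builds up, equal in every segment, with P · Σ Lᵢ/(AᵢEᵢ) = δ_free.
The series flexibility is Σ Lᵢ/(AᵢEᵢ) = 800/(1025×200×10³) + 525/(750×110×10³) = 1.027×10⁻⁵ mm/N.
P = 3.238 / 1.027×10⁻⁵ = 315400 N = 315.4 kN, tensile.
σ_{steel} = P / A = 315400 / 1025 = 307.7 MPa.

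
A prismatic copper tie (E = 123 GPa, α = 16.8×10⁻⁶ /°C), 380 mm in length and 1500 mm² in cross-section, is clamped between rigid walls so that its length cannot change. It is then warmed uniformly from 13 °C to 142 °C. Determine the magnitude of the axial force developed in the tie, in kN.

With zero net strain, σ = E·αΔT = 123 GPa × 16.8×10⁻⁶ × 129 = 266.6 MPa.
Then P = σA = 266.6 × 1500 mm² = 399.8 kN, compressive.

P ≈ 400 kN (compressive)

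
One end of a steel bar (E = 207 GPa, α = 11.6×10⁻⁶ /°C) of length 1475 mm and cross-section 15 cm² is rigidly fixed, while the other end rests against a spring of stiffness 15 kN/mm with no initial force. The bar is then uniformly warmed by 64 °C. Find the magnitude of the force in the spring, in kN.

P ≈ 15.3 kN

Free thermal expansion: δ_free = αΔT L = 11.6×10⁻⁶ × 64 × 1475 = 1.095 mm.
Let P be the compressive force at the spring. The bar shortens elastically by PL/(AE) and the spring compresses by P/k; together these equal δ_free.
P [ L/(AE) + 1/k ] = δ_free → P [ 1475/(1500×207×10³) + 1/(15×10³) ] = 1.095.
P = 1.095 / 7.142×10⁻⁵ = 15330 N.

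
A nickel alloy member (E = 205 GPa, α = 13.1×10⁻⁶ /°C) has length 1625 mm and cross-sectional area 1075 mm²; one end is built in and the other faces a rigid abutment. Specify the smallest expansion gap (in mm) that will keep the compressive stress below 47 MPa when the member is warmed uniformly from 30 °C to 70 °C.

g ≈ 0.479 mm

Free expansion if unrestrained: δ_free = αΔT L = 13.1×10⁻⁶ × 40 × 1625 = 0.8515 mm.
A stress of 47 MPa corresponds to the wall pushing the member back by σL/E = 47×1625/(205×10³) = 0.3726 mm.
So the gap has to take up the difference, g_min = δ_free − σL/E = 0.8515 − 0.3726 = 0.4789 mm.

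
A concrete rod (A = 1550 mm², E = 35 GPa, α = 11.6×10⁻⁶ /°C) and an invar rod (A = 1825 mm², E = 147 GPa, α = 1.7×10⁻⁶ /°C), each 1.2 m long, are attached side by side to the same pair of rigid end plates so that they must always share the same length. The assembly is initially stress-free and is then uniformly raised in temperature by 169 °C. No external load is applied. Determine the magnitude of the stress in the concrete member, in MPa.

Equilibrium of a rigid end plate with no external load gives equal and opposite internal forces ±P in the two members. Since α_{concrete} > α_{invar}, heating drives the concrete into compression and the invar into tension.
Compatibility of the two members (thermal + elastic change equal): (α₁ − α₂)ΔT = P·[1/(A₁E₁) + 1/(A₂E₂)].
|α₁ − α₂|·ΔT = 9.9×10⁻⁶ × 169 = 0.001673.
1/(A₁E₁) + 1/(A₂E₂) = 1/(1550×35×10³) + 1/(1825×147×10³) = 2.216×10⁻⁸ N⁻¹.
So P = 0.001673 / 2.216×10⁻⁸ = 75.5 kN.
σ_{concrete} = P/A₁ = 75500/1550 = 48.71 MPa, compressive.

σ ≈ 48.7 MPa (compressive)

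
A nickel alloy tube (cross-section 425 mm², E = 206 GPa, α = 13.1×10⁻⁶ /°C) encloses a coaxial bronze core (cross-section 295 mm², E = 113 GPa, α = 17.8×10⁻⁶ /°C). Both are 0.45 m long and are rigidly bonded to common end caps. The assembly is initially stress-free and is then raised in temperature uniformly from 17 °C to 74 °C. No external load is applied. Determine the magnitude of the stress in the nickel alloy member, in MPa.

The bronze has the larger α, so on heating it would change length more than the nickel alloy if both were free. The rigid plates force a common final length, so the bronze is put into compression and the nickel alloy into tension, with equal and opposite forces P (no external load).
Compatibility of the two members (thermal + elastic change equal): (α₁ − α₂)ΔT = P·[1/(A₁E₁) + 1/(A₂E₂)].
|α₁ − α₂|·ΔT = 4.7×10⁻⁶ × 57 = 0.0002679.
1/(A₁E₁) + 1/(A₂E₂) = 1/(425×206×10³) + 1/(295×113×10³) = 4.142×10⁻⁸ N⁻¹.
So P = 0.0002679 / 4.142×10⁻⁸ = 6.468 kN.
σ_{nickel alloy} = P/A₁ = 6468/425 = 15.22 MPa, tensile.

σ ≈ 15.2 MPa (tensile)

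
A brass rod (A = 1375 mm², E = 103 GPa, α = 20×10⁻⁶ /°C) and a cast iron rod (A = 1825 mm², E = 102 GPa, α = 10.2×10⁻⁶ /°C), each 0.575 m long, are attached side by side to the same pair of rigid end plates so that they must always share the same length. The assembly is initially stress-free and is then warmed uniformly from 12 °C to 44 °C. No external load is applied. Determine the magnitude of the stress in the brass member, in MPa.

σ ≈ 18.3 MPa (compressive)

Equilibrium of a rigid end plate with no external load gives equal and opposite internal forces ±P in the two members. Since α_{brass} > α_{cast iron}, heating drives the brass into compression and the cast iron into tension.
Setting the final lengths equal and cancelling L: (α₁ − α₂)ΔT = P/(A₁E₁) + P/(A₂E₂).
|α₁ − α₂|·ΔT = 9.8×10⁻⁶ × 32 = 0.0003136.
1/(A₁E₁) + 1/(A₂E₂) = 1/(1375×103×10³) + 1/(1825×102×10³) = 1.243×10⁻⁸ N⁻¹.
P = 0.0003136 / 1.243×10⁻⁸ = 25220 N = 25.22 kN.
σ_{brass} = P/A₁ = 25220/1375 = 18.34 MPa, compressive.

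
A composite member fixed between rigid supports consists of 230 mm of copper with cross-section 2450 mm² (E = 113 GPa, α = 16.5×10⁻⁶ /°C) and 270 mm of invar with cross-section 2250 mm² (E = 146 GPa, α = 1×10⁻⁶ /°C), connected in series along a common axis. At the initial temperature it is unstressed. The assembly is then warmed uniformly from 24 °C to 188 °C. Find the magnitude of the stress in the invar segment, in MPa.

σ ≈ 179 MPa (compressive)

Free thermal expansion of the whole bar: Σ αᵢΔT Lᵢ = 16.5×10⁻⁶×164×230 + 1×10⁻⁶×164×270 = 0.6667 mm.
The rigid supports impose zero overall length change; the single axial force P common to all segments must satisfy P Σ Lᵢ/(AᵢEᵢ) = δ_free.
The series flexibility is Σ Lᵢ/(AᵢEᵢ) = 230/(2450×113×10³) + 270/(2250×146×10³) = 1.653×10⁻⁶ mm/N.
Hence P = δ_free / Σ(L/AE) = 0.6667/1.653×10⁻⁶ = 403.4 kN (compressive).
σ_{invar} = P / A = 403400 / 2250 = 179.3 MPa.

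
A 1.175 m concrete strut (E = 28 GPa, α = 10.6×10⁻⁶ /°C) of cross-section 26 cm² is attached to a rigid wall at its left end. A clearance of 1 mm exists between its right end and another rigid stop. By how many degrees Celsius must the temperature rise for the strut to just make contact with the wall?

The gap closes when αΔT L = 1 mm, since the strut is still unstressed at that instant.
So ΔT = g/(αL) = 1/(10.6×10⁻⁶ × 1175) = 80.29 °C.

ΔT ≈ 80.3 °C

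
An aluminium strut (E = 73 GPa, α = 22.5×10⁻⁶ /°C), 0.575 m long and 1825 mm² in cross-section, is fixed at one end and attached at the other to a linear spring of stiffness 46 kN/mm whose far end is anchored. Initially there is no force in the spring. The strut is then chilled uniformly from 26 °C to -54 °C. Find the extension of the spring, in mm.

δ ≈ 0.864 mm

The unrestrained thermal change is αΔT L = 22.5×10⁻⁶ × 80 × 575 = 1.035 mm.
Let P be the tensile force in the spring. The strut extends elastically by PL/(AE) and the spring stretches by P/k; together these equal δ_free.
P [ L/(AE) + 1/k ] = δ_free → P [ 575/(1825×73×10³) + 1/(46×10³) ] = 1.035.
P = 1.035 / 2.606×10⁻⁵ = 39720 N.
Spring extension = P/k = 39720/(46×10³) = 0.8636 mm.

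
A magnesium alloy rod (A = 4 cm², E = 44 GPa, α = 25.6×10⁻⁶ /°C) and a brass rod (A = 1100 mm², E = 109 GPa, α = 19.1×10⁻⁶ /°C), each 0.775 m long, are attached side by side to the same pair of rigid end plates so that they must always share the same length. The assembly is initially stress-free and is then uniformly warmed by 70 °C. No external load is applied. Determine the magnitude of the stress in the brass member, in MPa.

σ ≈ 6.35 MPa (tensile)

Equilibrium of a rigid end plate with no external load gives equal and opposite internal forces ±P in the two members. Since α_{magnesium alloy} > α_{brass}, heating drives the magnesium alloy into compression and the brass into tension.
Equating the net (thermal + elastic) strains gives |α₁ − α₂|·ΔT = P·[1/(A₁E₁) + 1/(A₂E₂)].
|α₁ − α₂|·ΔT = 6.5×10⁻⁶ × 70 = 0.000455.
1/(A₁E₁) + 1/(A₂E₂) = 1/(400×44×10³) + 1/(1100×109×10³) = 6.516×10⁻⁸ N⁻¹.
P = 0.000455 / 6.516×10⁻⁸ = 6983 N = 6.983 kN.
σ_{brass} = P/A₂ = 6983/1100 = 6.348 MPa, tensile.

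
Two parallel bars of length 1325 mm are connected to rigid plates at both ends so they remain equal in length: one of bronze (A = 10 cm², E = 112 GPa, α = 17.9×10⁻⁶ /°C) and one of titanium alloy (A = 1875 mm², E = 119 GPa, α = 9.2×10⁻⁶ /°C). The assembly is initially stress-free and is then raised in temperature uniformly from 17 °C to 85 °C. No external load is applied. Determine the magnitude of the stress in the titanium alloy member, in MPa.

The bronze has the larger α, so on heating it would change length more than the titanium alloy if both were free. The rigid plates force a common final length, so the bronze is put into compression and the titanium alloy into tension, with equal and opposite forces P (no external load).
Setting the final lengths equal and cancelling L: (α₁ − α₂)ΔT = P/(A₁E₁) + P/(A₂E₂).
|α₁ − α₂|·ΔT = 8.7×10⁻⁶ × 68 = 0.0005916.
1/(A₁E₁) + 1/(A₂E₂) = 1/(1000×112×10³) + 1/(1875×119×10³) = 1.341×10⁻⁸ N⁻¹.
So P = 0.0005916 / 1.341×10⁻⁸ = 44.12 kN.
σ_{titanium alloy} = P/A₂ = 44120/1875 = 23.53 MPa, tensile.

σ ≈ 23.5 MPa (tensile)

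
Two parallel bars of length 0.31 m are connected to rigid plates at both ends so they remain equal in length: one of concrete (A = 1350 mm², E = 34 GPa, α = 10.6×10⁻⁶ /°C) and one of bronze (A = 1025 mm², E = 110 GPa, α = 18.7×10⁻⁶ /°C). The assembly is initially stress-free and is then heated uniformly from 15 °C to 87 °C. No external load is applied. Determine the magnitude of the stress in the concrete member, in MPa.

σ ≈ 14.1 MPa (tensile)

Equilibrium of a rigid end plate with no external load gives equal and opposite internal forces ±P in the two members. Since α_{bronze} > α_{concrete}, heating drives the bronze into compression and the concrete into tension.
Setting the final lengths equal and cancelling L: (α₁ − α₂)ΔT = P/(A₁E₁) + P/(A₂E₂).
|α₁ − α₂|·ΔT = 8.1×10⁻⁶ × 72 = 0.0005832.
1/(A₁E₁) + 1/(A₂E₂) = 1/(1350×34×10³) + 1/(1025×110×10³) = 3.066×10⁻⁸ N⁻¹.
So P = 0.0005832 / 3.066×10⁻⁸ = 19.02 kN.
σ_{concrete} = P/A₁ = 19020/1350 = 14.09 MPa, tensile.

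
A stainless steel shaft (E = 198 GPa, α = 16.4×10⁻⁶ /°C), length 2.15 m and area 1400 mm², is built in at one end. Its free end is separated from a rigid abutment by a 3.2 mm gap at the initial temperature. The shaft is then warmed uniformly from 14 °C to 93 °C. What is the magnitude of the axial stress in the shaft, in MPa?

If the wall were absent the shaft would grow by αΔT L = 16.4×10⁻⁶ × 79 × 2150 = 2.786 mm.
This is smaller than the 3.2 mm clearance, so the shaft expands freely without reaching the stop — the stress is zero.

σ ≈ 0 MPa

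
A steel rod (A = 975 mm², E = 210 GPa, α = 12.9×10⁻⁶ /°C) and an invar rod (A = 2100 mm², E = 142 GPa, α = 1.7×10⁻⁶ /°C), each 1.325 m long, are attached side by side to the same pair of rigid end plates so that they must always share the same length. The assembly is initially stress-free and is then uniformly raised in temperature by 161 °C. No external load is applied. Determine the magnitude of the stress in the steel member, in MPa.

σ ≈ 225 MPa (compressive)

Equilibrium of a rigid end plate with no external load gives equal and opposite internal forces ±P in the two members. Since α_{steel} > α_{invar}, heating drives the steel into compression and the invar into tension.
Compatibility of the two members (thermal + elastic change equal): (α₁ − α₂)ΔT = P·[1/(A₁E₁) + 1/(A₂E₂)].
|α₁ − α₂|·ΔT = 11.2×10⁻⁶ × 161 = 0.001803.
1/(A₁E₁) + 1/(A₂E₂) = 1/(975×210×10³) + 1/(2100×142×10³) = 8.237×10⁻⁹ N⁻¹.
P = 0.001803 / 8.237×10⁻⁹ = 218900 N = 218.9 kN.
σ_{steel} = P/A₁ = 218900/975 = 224.5 MPa, compressive.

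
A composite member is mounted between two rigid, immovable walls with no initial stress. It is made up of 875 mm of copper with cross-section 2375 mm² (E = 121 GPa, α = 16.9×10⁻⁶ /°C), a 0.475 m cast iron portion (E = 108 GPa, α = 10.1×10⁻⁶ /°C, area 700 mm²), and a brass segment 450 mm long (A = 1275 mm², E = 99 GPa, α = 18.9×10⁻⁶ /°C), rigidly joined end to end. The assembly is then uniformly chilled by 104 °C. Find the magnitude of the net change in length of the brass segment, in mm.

Free thermal contraction of the whole bar: Σ αᵢΔT Lᵢ = 16.9×10⁻⁶×104×875 + 10.1×10⁻⁶×104×475 + 18.9×10⁻⁶×104×450 = 2.921 mm.
The rigid supports impose zero overall length change; the single axial force P common to all segments must satisfy P Σ Lᵢ/(AᵢEᵢ) = δ_free.
The series flexibility is Σ Lᵢ/(AᵢEᵢ) = 875/(2375×121×10³) + 475/(700×108×10³) + 450/(1275×99×10³) = 1.289×10⁻⁵ mm/N.
Hence P = δ_free / Σ(L/AE) = 2.921/1.289×10⁻⁵ = 226.6 kN (tensile).
For the brass segment, free thermal change = 18.9×10⁻⁶×104×450 = 0.8845 mm and elastic change from P = 226600×450/(1275×99×10³) = 0.8078 mm; these oppose, so the net change is 0.0767 mm (segment shortens).

|ΔL| ≈ 0.0767 mm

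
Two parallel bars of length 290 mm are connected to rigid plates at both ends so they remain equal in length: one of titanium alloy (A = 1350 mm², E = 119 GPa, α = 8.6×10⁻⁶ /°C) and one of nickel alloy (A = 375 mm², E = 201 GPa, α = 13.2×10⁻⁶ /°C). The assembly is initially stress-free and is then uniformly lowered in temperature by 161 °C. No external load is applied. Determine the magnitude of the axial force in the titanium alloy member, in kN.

Both members must finish at the same length. With the larger α, the nickel alloy tends to over-contract; the plates restrain it, putting the nickel alloy in tension and the titanium alloy in compression. With no external load the two internal forces are equal and opposite, magnitude P.
Setting the final lengths equal and cancelling L: (α₁ − α₂)ΔT = P/(A₁E₁) + P/(A₂E₂).
|α₁ − α₂|·ΔT = 4.6×10⁻⁶ × 161 = 0.0007406.
1/(A₁E₁) + 1/(A₂E₂) = 1/(1350×119×10³) + 1/(375×201×10³) = 1.949×10⁻⁸ N⁻¹.
So P = 0.0007406 / 1.949×10⁻⁸ = 38 kN.

P ≈ 38 kN (compressive in the titanium alloy)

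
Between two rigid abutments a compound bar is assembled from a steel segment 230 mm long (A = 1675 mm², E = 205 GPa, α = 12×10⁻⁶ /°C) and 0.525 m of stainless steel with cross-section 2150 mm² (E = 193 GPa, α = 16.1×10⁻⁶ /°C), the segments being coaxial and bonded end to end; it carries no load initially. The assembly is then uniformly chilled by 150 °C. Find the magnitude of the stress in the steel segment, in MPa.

σ ≈ 519 MPa (tensile)

If the supports were absent, the total length change would be Σ αᵢΔT Lᵢ = 12×10⁻⁶×150×230 + 16.1×10⁻⁶×150×525 = 1.682 mm.
The rigid supports impose zero overall length change; the single axial force P common to all segments must satisfy P Σ Lᵢ/(AᵢEᵢ) = δ_free.
Σ Lᵢ/(AᵢEᵢ) = 230/(1675×205×10³) + 525/(2150×193×10³) = 1.935×10⁻⁶ mm/N.
So P = 1.682 / 1.935×10⁻⁶ = 869.2 kN, tensile.
σ_{steel} = P / A = 869200 / 1675 = 518.9 MPa.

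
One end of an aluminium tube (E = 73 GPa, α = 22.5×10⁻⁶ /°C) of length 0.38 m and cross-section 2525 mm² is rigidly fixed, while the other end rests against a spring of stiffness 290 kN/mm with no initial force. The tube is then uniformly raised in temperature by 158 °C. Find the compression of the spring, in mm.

δ ≈ 0.845 mm

The unrestrained thermal change is αΔT L = 22.5×10⁻⁶ × 158 × 380 = 1.351 mm.
With a force P in the spring, the elastic change of the tube is PL/(AE) and that of the spring is P/k; compatibility requires their sum to equal δ_free.
So P = δ_free / [L/(AE) + 1/k] = 1.351 / [ 380/(2525×73×10³) + 1/(290×10³) ].
P = 1.351 / 5.51×10⁻⁶ = 245200 N.
Spring compression = P/k = 245200/(290×10³) = 0.8454 mm.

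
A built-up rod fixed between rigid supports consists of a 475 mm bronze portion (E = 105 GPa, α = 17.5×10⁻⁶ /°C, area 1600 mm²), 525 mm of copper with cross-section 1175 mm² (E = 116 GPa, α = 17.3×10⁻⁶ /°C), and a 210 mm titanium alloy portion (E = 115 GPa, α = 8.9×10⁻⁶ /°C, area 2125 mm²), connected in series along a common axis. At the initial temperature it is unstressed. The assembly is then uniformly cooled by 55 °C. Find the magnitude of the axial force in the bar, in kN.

If the supports were absent, the total length change would be Σ αᵢΔT Lᵢ = 17.5×10⁻⁶×55×475 + 17.3×10⁻⁶×55×525 + 8.9×10⁻⁶×55×210 = 1.06 mm.
The rigid supports impose zero overall length change; the single axial force P common to all segments must satisfy P Σ Lᵢ/(AᵢEᵢ) = δ_free.
Σ Lᵢ/(AᵢEᵢ) = 475/(1600×105×10³) + 525/(1175×116×10³) + 210/(2125×115×10³) = 7.539×10⁻⁶ mm/N.
So P = 1.06 / 7.539×10⁻⁶ = 140.5 kN, tensile.

P ≈ 141 kN (tensile)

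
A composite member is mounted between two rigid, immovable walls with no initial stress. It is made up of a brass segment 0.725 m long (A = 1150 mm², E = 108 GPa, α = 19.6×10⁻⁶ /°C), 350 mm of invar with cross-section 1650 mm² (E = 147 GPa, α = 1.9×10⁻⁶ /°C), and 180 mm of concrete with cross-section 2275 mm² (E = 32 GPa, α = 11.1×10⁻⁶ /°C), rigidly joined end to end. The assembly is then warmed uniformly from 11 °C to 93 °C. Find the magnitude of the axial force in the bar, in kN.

Free thermal expansion of the whole bar: Σ αᵢΔT Lᵢ = 19.6×10⁻⁶×82×725 + 1.9×10⁻⁶×82×350 + 11.1×10⁻⁶×82×180 = 1.384 mm.
The walls prevent any net length change, so an axial force P (same in every segment) develops. Compatibility: P · Σ Lᵢ/(AᵢEᵢ) = δ_free.
Σ Lᵢ/(AᵢEᵢ) = 725/(1150×108×10³) + 350/(1650×147×10³) + 180/(2275×32×10³) = 9.753×10⁻⁶ mm/N.
So P = 1.384 / 9.753×10⁻⁶ = 141.9 kN, compressive.

P ≈ 142 kN (compressive)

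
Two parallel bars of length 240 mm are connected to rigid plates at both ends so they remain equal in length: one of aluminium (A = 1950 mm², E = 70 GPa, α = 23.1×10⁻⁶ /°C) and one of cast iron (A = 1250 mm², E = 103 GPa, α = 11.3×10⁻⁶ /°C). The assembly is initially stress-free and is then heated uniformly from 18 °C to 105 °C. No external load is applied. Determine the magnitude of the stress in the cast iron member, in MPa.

σ ≈ 54.4 MPa (tensile)

Both members must finish at the same length. With the larger α, the aluminium tends to over-expand; the plates restrain it, putting the aluminium in compression and the cast iron in tension. With no external load the two internal forces are equal and opposite, magnitude P.
Equating the net (thermal + elastic) strains gives |α₁ − α₂|·ΔT = P·[1/(A₁E₁) + 1/(A₂E₂)].
|α₁ − α₂|·ΔT = 11.8×10⁻⁶ × 87 = 0.001027.
1/(A₁E₁) + 1/(A₂E₂) = 1/(1950×70×10³) + 1/(1250×103×10³) = 1.509×10⁻⁸ N⁻¹.
P = 0.001027 / 1.509×10⁻⁸ = 68020 N = 68.02 kN.
σ_{cast iron} = P/A₂ = 68020/1250 = 54.41 MPa, tensile.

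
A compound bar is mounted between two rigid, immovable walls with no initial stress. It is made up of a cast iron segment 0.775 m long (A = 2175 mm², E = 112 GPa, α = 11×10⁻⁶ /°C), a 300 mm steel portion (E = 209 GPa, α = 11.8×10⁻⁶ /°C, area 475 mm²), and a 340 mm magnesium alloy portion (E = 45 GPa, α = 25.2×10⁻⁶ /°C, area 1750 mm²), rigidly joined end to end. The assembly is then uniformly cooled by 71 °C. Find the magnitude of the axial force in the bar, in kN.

If the supports were absent, the total length change would be Σ αᵢΔT Lᵢ = 11×10⁻⁶×71×775 + 11.8×10⁻⁶×71×300 + 25.2×10⁻⁶×71×340 = 1.465 mm.
The rigid supports impose zero overall length change; the single axial force P common to all segments must satisfy P Σ Lᵢ/(AᵢEᵢ) = δ_free.
Σ Lᵢ/(AᵢEᵢ) = 775/(2175×112×10³) + 300/(475×209×10³) + 340/(1750×45×10³) = 1.052×10⁻⁵ mm/N.
P = 1.465 / 1.052×10⁻⁵ = 139200 N = 139.2 kN, tensile.

P ≈ 139 kN (tensile)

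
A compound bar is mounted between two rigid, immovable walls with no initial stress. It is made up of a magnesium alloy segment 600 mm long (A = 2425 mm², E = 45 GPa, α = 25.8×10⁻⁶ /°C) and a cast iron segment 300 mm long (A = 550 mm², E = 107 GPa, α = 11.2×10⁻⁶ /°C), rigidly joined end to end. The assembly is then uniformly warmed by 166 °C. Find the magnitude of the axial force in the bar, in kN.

With the walls removed the bar would change length by δ_free = Σ αᵢΔT Lᵢ = 25.8×10⁻⁶×166×600 + 11.2×10⁻⁶×166×300 = 3.127 mm.
The rigid supports impose zero overall length change; the single axial force P common to all segments must satisfy P Σ Lᵢ/(AᵢEᵢ) = δ_free.
Σ Lᵢ/(AᵢEᵢ) = 600/(2425×45×10³) + 300/(550×107×10³) = 1.06×10⁻⁵ mm/N.
P = 3.127 / 1.06×10⁻⁵ = 295200 N = 295.2 kN, compressive.

P ≈ 295 kN (compressive)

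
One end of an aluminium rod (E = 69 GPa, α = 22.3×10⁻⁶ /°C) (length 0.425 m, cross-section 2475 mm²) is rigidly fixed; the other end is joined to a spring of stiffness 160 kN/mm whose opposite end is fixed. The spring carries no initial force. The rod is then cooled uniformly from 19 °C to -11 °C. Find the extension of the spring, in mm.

δ ≈ 0.203 mm

The unrestrained thermal change is αΔT L = 22.3×10⁻⁶ × 30 × 425 = 0.2843 mm.
With a force P in the spring, the elastic change of the rod is PL/(AE) and that of the spring is P/k; compatibility requires their sum to equal δ_free.
So P = δ_free / [L/(AE) + 1/k] = 0.2843 / [ 425/(2475×69×10³) + 1/(160×10³) ].
P = 0.2843 / 8.739×10⁻⁶ = 32540 N.
Spring extension = P/k = 32540/(160×10³) = 0.2034 mm.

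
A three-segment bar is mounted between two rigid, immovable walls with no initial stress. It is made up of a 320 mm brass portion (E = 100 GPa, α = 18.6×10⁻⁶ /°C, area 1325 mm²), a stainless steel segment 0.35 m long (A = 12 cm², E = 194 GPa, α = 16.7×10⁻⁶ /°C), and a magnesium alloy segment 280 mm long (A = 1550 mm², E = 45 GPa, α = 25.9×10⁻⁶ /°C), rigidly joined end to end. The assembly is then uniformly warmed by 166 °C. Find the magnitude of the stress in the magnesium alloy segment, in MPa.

With the walls removed the bar would change length by δ_free = Σ αᵢΔT Lᵢ = 18.6×10⁻⁶×166×320 + 16.7×10⁻⁶×166×350 + 25.9×10⁻⁶×166×280 = 3.162 mm.
The walls prevent any net length change, so an axial force P (same in every segment) develops. Compatibility: P · Σ Lᵢ/(AᵢEᵢ) = δ_free.
The series flexibility is Σ Lᵢ/(AᵢEᵢ) = 320/(1325×100×10³) + 350/(1200×194×10³) + 280/(1550×45×10³) = 7.933×10⁻⁶ mm/N.
P = 3.162 / 7.933×10⁻⁶ = 398600 N = 398.6 kN, compressive.
σ_{magnesium alloy} = P / A = 398600 / 1550 = 257.2 MPa.

σ ≈ 257 MPa (compressive)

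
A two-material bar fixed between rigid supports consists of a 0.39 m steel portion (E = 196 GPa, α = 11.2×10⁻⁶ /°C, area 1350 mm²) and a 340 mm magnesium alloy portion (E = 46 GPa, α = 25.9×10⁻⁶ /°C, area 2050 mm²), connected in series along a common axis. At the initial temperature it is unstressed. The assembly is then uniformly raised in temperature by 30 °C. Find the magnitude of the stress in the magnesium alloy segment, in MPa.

σ ≈ 38 MPa (compressive)

Free thermal expansion of the whole bar: Σ αᵢΔT Lᵢ = 11.2×10⁻⁶×30×390 + 25.9×10⁻⁶×30×340 = 0.3952 mm.
The rigid supports impose zero overall length change; the single axial force P common to all segments must satisfy P Σ Lᵢ/(AᵢEᵢ) = δ_free.
The series flexibility is Σ Lᵢ/(AᵢEᵢ) = 390/(1350×196×10³) + 340/(2050×46×10³) = 5.079×10⁻⁶ mm/N.
Hence P = δ_free / Σ(L/AE) = 0.3952/5.079×10⁻⁶ = 77.81 kN (compressive).
σ_{magnesium alloy} = P / A = 77810 / 2050 = 37.96 MPa.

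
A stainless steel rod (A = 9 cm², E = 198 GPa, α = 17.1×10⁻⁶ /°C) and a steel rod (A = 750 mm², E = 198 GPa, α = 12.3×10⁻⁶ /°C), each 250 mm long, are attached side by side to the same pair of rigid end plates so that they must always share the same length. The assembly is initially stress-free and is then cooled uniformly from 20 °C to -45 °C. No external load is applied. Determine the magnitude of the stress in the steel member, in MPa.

σ ≈ 33.7 MPa (compressive)

The stainless steel has the larger α, so on cooling it would change length more than the steel if both were free. The rigid plates force a common final length, so the stainless steel is put into tension and the steel into compression, with equal and opposite forces P (no external load).
Equating the net (thermal + elastic) strains gives |α₁ − α₂|·ΔT = P·[1/(A₁E₁) + 1/(A₂E₂)].
|α₁ − α₂|·ΔT = 4.8×10⁻⁶ × 65 = 0.000312.
1/(A₁E₁) + 1/(A₂E₂) = 1/(900×198×10³) + 1/(750×198×10³) = 1.235×10⁻⁸ N⁻¹.
P = 0.000312 / 1.235×10⁻⁸ = 25270 N = 25.27 kN.
σ_{steel} = P/A₂ = 25270/750 = 33.7 MPa, compressive.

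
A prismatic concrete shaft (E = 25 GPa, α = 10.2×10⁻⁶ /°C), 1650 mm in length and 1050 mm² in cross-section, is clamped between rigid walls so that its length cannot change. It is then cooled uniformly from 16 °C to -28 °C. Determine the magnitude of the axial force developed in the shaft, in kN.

P ≈ 11.8 kN (tensile)

The ends cannot move, so σ = EαΔT = 25×10³ × 10.2×10⁻⁶ × 44 = 11.22 MPa.
Then P = σA = 11.22 × 1050 mm² = 11.78 kN, tensile.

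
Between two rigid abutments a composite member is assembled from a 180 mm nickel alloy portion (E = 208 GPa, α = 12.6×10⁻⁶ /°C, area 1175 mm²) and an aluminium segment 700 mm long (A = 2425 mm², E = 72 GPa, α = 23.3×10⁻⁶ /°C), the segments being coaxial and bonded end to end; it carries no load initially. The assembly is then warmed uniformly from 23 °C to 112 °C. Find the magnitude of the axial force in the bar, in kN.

With the walls removed the bar would change length by δ_free = Σ αᵢΔT Lᵢ = 12.6×10⁻⁶×89×180 + 23.3×10⁻⁶×89×700 = 1.653 mm.
The rigid supports impose zero overall length change; the single axial force P common to all segments must satisfy P Σ Lᵢ/(AᵢEᵢ) = δ_free.
The series flexibility is Σ Lᵢ/(AᵢEᵢ) = 180/(1175×208×10³) + 700/(2425×72×10³) = 4.746×10⁻⁶ mm/N.
Hence P = δ_free / Σ(L/AE) = 1.653/4.746×10⁻⁶ = 348.4 kN (compressive).

P ≈ 348 kN (compressive)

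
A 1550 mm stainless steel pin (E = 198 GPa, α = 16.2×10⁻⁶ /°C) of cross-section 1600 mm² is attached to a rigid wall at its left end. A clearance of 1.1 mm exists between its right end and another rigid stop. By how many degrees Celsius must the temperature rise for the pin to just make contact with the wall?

ΔT ≈ 43.8 °C

The gap closes when αΔT L = 1.1 mm, since the pin is still unstressed at that instant.
ΔT = 1.1 / (16.2×10⁻⁶ × 1550) = 43.81 °C.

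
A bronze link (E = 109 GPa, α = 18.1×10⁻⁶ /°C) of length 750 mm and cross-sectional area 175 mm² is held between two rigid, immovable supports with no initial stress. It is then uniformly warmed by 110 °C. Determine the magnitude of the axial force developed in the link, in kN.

P ≈ 38 kN (compressive)

Full restraint means ε = 0, so the stress is σ = EαΔT = 109×10³ × 18.1×10⁻⁶ × 110 = 217 MPa.
Then P = σA = 217 × 175 mm² = 37.98 kN, compressive.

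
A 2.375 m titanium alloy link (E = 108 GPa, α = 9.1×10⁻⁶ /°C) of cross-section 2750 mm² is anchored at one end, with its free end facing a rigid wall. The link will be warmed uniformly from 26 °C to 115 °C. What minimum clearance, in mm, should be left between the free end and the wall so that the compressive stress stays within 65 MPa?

g ≈ 0.494 mm

Free expansion if unrestrained: δ_free = αΔT L = 9.1×10⁻⁶ × 89 × 2375 = 1.924 mm.
A stress of 65 MPa corresponds to the wall pushing the link back by σL/E = 65×2375/(108×10³) = 1.429 mm.
So the gap has to take up the difference, g_min = δ_free − σL/E = 1.924 − 1.429 = 0.4941 mm.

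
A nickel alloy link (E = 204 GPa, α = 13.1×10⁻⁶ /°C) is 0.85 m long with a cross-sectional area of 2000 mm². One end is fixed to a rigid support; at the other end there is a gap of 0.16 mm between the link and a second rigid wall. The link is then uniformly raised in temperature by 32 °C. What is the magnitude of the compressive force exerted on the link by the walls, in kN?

P ≈ 94.2 kN

If the wall were absent the link would grow by αΔT L = 13.1×10⁻⁶ × 32 × 850 = 0.3563 mm.
After closing the 0.16 mm clearance, 0.3563 − 0.16 = 0.1963 mm of expansion remains to be suppressed by the wall.
So σ = E(δ_free − g)/L = 204×10³ × 0.1963/850 = 47.12 MPa.
Force on the wall = σA = 47.12 × 2000 mm² = 94.23 kN.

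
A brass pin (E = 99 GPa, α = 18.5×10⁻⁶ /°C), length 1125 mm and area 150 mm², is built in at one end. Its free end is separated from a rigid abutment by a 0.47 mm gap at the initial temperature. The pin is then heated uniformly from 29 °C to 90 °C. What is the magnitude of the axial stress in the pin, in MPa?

If the wall were absent the pin would grow by αΔT L = 18.5×10⁻⁶ × 61 × 1125 = 1.27 mm.
The gap closes (δ_free > 0.47 mm) and the wall then resists a further 1.27 − 0.47 = 0.7996 mm of expansion.
That suppressed elongation corresponds to σ = E·Δ/L = 99×10³ × 0.7996/1125 = 70.36 MPa.

σ ≈ 70.4 MPa (compressive)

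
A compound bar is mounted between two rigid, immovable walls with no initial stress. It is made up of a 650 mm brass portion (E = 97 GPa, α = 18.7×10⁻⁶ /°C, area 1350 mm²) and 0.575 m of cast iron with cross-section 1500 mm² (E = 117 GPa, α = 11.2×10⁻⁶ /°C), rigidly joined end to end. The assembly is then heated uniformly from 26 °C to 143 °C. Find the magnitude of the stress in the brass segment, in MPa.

σ ≈ 196 MPa (compressive)

If the supports were absent, the total length change would be Σ αᵢΔT Lᵢ = 18.7×10⁻⁶×117×650 + 11.2×10⁻⁶×117×575 = 2.176 mm.
The rigid supports impose zero overall length change; the single axial force P common to all segments must satisfy P Σ Lᵢ/(AᵢEᵢ) = δ_free.
Σ Lᵢ/(AᵢEᵢ) = 650/(1350×97×10³) + 575/(1500×117×10³) = 8.24×10⁻⁶ mm/N.
Hence P = δ_free / Σ(L/AE) = 2.176/8.24×10⁻⁶ = 264 kN (compressive).
σ_{brass} = P / A = 264000 / 1350 = 195.6 MPa.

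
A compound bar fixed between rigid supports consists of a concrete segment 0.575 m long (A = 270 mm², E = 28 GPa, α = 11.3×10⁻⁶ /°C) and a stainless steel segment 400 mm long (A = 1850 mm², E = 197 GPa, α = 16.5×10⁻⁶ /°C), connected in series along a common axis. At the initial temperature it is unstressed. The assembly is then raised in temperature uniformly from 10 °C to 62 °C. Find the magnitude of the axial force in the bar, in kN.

With the walls removed the bar would change length by δ_free = Σ αᵢΔT Lᵢ = 11.3×10⁻⁶×52×575 + 16.5×10⁻⁶×52×400 = 0.6811 mm.
The walls prevent any net length change, so an axial force P (same in every segment) develops. Compatibility: P · Σ Lᵢ/(AᵢEᵢ) = δ_free.
Σ Lᵢ/(AᵢEᵢ) = 575/(270×28×10³) + 400/(1850×197×10³) = 7.716×10⁻⁵ mm/N.
Hence P = δ_free / Σ(L/AE) = 0.6811/7.716×10⁻⁵ = 8.827 kN (compressive).

P ≈ 8.83 kN (compressive)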